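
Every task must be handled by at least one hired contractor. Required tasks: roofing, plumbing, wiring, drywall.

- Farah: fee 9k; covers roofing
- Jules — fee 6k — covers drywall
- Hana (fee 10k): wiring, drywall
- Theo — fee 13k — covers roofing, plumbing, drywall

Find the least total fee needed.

Choose Hana and Theo: together they cover roofing, plumbing, wiring, drywall — every task.
Total fee: 10 + 13 = 23.
No cover costs less than 23.

23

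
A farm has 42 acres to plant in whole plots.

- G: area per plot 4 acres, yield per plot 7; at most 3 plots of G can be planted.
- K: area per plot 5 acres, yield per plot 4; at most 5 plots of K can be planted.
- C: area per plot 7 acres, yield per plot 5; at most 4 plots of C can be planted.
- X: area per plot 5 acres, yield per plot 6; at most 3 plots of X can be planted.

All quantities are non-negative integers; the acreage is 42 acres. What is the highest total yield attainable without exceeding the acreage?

G has the best ratio (7/4); taking only G gives at most 3×7 = 21 (stopped by the supply cap of 3).
Mixing does better — 3×G, 3×K, and 3×X: area 42 ≤ 42, yield 3·7 + 3·4 + 3·6 = 51.

51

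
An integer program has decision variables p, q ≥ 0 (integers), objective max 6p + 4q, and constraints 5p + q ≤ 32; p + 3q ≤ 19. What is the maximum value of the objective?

46

(p,q)=(5,4) is feasible, giving 46.
(p,q)=(4,5) is feasible, giving 44.
(p,q)=(5,3) is feasible, giving 42.
Maximum is 46 at (p,q)=(5,4).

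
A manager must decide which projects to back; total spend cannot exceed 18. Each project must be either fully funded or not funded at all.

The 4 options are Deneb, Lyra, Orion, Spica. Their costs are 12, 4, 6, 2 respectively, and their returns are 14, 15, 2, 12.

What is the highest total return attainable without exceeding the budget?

Deneb + Lyra + Spica: cost 12 + 4 + 2 = 18 ≤ 18, return 14 + 15 + 12 = 41.
Lyra + Orion + Spica: cost 4 + 6 + 2 = 12 ≤ 18, return 15 + 2 + 12 = 29.
Best is Deneb, Lyra, and Spica with total return 41.

41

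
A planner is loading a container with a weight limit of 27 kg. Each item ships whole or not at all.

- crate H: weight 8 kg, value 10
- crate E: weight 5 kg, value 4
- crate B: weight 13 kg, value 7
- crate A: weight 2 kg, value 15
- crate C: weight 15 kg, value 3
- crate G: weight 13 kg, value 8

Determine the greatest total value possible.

33

Take crate H, crate A, and crate G: weight 8 + 2 + 13 = 23 ≤ 27, value 10 + 15 + 8 = 33.
No other feasible combination does better.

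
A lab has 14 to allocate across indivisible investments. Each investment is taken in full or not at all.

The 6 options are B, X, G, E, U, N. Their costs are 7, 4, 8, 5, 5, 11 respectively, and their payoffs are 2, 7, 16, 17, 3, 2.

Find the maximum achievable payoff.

33

Allowing fractional choices, the relaxed optimum would be about 34.8, but investments are indivisible.
G + E: cost 8 + 5 = 13 ≤ 14, payoff 16 + 17 = 33.
X + E + U: cost 4 + 5 + 5 = 14 ≤ 14, payoff 7 + 17 + 3 = 27.
Best is G and E with total payoff 33.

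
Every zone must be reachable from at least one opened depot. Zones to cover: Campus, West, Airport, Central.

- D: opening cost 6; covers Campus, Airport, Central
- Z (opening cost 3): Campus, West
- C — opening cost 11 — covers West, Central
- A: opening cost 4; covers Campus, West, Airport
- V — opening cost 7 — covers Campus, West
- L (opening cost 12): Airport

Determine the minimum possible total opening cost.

9

The greedy cost-per-new-zone heuristic would pick A and D for 10, but a cheaper cover exists.
Choose D and Z: together they cover Campus, West, Airport, Central — every zone.
Total opening cost: 6 + 3 = 9.
No cover costs less than 9.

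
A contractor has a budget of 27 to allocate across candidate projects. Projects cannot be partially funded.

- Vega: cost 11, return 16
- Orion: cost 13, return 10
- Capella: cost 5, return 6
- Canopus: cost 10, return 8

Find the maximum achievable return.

Take Vega, Capella, and Canopus: cost 11 + 5 + 10 = 26 ≤ 27, return 16 + 6 + 8 = 30.
No other feasible combination does better.

30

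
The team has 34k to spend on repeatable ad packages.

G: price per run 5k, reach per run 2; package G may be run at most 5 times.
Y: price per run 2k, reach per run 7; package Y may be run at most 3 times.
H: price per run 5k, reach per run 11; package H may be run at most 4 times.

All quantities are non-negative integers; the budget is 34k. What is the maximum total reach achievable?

67

1×G, 3×Y, and 4×H: price 31 ≤ 34, reach 1·2 + 3·7 + 4·11 = 67.
3×Y and 4×H: price 26 ≤ 34, reach 3·7 + 4·11 = 65.
Best is 67.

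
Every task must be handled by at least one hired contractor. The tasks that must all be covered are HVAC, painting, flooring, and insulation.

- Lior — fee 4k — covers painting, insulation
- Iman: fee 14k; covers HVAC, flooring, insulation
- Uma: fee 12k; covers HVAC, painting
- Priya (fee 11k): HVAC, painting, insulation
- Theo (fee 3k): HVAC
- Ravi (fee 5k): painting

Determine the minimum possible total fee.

Choose Lior and Iman: together they cover HVAC, painting, flooring, insulation — every task.
Total fee: 4 + 14 = 18.

18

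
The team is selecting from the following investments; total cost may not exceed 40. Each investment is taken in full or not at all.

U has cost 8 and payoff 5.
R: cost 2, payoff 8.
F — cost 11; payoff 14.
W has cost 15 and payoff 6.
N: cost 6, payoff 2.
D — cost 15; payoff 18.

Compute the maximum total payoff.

45

This is a 0-1 knapsack instance.
Allowing fractional choices, the relaxed optimum would be about 46.6, but investments are indivisible.
U + R + F + D: cost 8 + 2 + 11 + 15 = 36 ≤ 40, payoff 5 + 8 + 14 + 18 = 45.
R + F + N + D: cost 2 + 11 + 6 + 15 = 34 ≤ 40, payoff 8 + 14 + 2 + 18 = 42.
Best is U, R, F, and D with total payoff 45.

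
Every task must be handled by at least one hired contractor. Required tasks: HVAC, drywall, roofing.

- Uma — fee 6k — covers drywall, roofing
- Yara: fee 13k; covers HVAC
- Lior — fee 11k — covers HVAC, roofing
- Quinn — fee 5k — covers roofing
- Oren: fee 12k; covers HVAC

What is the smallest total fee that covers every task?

17

Choose Uma and Lior: together they cover HVAC, drywall, roofing — every task.
Total fee: 6 + 11 = 17.
No cover costs less than 17.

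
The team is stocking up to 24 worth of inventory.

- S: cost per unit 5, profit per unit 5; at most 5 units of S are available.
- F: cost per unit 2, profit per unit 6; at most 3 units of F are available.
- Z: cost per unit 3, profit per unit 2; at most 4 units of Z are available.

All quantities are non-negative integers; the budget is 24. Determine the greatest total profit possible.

F has the best ratio (6/2); taking only F gives at most 3×6 = 18 (stopped by the supply cap of 3).
Mixing does better — 3×S, 3×F, and 1×Z: cost 24 ≤ 24, profit 3·5 + 3·6 + 1·2 = 35.

35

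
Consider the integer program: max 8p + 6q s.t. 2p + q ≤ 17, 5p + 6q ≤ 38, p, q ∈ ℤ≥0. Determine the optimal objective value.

Relaxing integrality, the LP optimum is 60.80 at (p,q) = (7.6, 0), which is not an integer point.
(p,q)=(7,0): 2·7+1·0=14≤17, 5·7+6·0=35≤38, objective 56.
(p,q)=(6,1): 2·6+1·1=13≤17, 5·6+6·1=36≤38, objective 54.
(p,q)=(6,0): 2·6+1·0=12≤17, 5·6+6·0=30≤38, objective 48.
Maximum is 56 at (p,q)=(7,0).

56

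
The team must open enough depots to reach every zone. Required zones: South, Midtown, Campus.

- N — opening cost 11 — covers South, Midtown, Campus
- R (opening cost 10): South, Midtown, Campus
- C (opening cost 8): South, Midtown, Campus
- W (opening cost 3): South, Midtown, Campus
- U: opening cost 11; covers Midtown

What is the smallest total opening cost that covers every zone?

3

W alone covers South, Midtown, Campus — every zone.
Total opening cost: 3.
No cover costs less than 3.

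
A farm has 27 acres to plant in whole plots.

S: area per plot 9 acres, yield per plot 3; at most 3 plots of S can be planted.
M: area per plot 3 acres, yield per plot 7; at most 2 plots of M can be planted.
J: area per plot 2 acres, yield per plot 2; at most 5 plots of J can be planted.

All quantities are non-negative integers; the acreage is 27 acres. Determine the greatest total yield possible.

M has the best ratio (7/3); taking only M gives at most 2×7 = 14 (stopped by the supply cap of 2).
Mixing does better — 1×S, 2×M, and 5×J: area 25 ≤ 27, yield 1·3 + 2·7 + 5·2 = 27.

27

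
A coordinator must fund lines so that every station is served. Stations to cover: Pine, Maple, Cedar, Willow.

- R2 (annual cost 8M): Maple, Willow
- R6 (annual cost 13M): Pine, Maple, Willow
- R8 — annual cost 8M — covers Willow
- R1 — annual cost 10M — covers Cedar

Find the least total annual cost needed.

23

The greedy cost-per-new-station heuristic would pick R2, R1, and R6 for 31, but a cheaper cover exists.
Choose R6 and R1: together they cover Pine, Maple, Cedar, Willow — every station.
Total annual cost: 13 + 10 = 23.
No cover costs less than 23.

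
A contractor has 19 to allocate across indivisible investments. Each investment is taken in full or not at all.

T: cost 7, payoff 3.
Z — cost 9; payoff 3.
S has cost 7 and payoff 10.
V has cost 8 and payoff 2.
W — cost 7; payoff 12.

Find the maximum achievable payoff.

Treat it as a binary knapsack problem.
Allowing fractional choices, the relaxed optimum would be about 24.1, but investments are indivisible.
T + W: cost 7 + 7 = 14 ≤ 19, payoff 3 + 12 = 15.
S + W: cost 7 + 7 = 14 ≤ 19, payoff 10 + 12 = 22.
Best is S and W with total payoff 22.

22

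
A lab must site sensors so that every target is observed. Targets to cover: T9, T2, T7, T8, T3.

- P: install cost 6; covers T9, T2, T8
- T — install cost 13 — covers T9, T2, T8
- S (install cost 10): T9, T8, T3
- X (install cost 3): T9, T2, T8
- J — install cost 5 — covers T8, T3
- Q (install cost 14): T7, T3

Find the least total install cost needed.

Choose X and Q: together they cover T9, T2, T7, T8, T3 — every target.
Total install cost: 3 + 14 = 17.

17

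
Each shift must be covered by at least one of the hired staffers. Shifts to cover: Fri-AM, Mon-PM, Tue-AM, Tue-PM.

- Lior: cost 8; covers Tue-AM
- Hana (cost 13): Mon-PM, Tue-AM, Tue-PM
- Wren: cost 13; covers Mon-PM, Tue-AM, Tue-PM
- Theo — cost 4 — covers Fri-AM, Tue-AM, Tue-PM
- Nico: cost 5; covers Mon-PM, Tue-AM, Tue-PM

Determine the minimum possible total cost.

Choose Theo and Nico: together they cover Fri-AM, Mon-PM, Tue-AM, Tue-PM — every shift.
Total cost: 4 + 5 = 9.
No cover costs less than 9.

9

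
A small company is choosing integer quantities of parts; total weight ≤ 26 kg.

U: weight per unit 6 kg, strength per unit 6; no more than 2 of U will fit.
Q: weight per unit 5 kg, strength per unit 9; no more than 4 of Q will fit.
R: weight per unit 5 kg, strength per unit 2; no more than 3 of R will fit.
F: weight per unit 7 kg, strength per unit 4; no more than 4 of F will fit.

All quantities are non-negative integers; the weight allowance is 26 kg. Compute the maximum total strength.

42

This is a bounded integer knapsack.
Q has the best ratio (9/5); taking only Q gives at most 4×9 = 36 (stopped by the supply cap of 4).
Mixing does better — 1×U and 4×Q: weight 26 ≤ 26, strength 1·6 + 4·9 = 42.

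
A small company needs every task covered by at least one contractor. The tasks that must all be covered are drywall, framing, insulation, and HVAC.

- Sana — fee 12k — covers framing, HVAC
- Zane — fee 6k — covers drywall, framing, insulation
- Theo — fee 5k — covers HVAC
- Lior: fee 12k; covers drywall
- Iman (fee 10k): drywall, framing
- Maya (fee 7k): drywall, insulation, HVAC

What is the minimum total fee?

11

Choose Zane and Theo: together they cover drywall, framing, insulation, HVAC — every task.
Total fee: 6 + 5 = 11.
No cover costs less than 11.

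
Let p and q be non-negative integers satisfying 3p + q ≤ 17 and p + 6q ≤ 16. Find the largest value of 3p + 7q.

26

(p,q)=(4,2): 3·4+1·2=14≤17, 1·4+6·2=16≤16, objective 26.
(p,q)=(3,2): 3·3+1·2=11≤17, 1·3+6·2=15≤16, objective 23.
(p,q)=(5,1): 3·5+1·1=16≤17, 1·5+6·1=11≤16, objective 22.
(p,q)=(4,1): 3·4+1·1=13≤17, 1·4+6·1=10≤16, objective 19.
The best lattice point is (4,2), giving 26.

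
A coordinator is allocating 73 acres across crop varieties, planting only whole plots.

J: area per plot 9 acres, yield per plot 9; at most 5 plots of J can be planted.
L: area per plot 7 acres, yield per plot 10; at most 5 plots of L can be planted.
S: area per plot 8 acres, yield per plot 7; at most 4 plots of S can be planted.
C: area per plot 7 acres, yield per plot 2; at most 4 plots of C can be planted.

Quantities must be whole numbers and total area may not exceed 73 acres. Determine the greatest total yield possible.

86

This is a bounded integer knapsack.
L has the best ratio (10/7); taking only L gives at most 5×10 = 50 (stopped by the supply cap of 5).
Mixing does better — 4×J and 5×L: area 71 ≤ 73, yield 4·9 + 5·10 = 86.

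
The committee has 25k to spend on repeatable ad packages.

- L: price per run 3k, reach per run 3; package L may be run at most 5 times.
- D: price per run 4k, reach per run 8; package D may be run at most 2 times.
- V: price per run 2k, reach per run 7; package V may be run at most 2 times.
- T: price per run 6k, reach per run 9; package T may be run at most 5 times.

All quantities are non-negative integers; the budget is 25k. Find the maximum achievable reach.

48

This is a bounded integer knapsack.
Take 2×D, 2×V, and 2×T: price 24 ≤ 25, reach 2·8 + 2·7 + 2·9 = 48.
V has the best ratio (7/2) and is taken to its limit of 2; remaining capacity is filled optimally with the others.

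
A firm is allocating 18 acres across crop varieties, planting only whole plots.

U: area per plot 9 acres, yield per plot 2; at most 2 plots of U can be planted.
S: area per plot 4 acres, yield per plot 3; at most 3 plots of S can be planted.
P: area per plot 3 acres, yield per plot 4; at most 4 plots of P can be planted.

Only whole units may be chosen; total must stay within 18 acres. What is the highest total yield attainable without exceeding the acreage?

2×S and 3×P: area 17 ≤ 18, yield 2·3 + 3·4 = 18.
1×S and 4×P: area 16 ≤ 18, yield 1·3 + 4·4 = 19.
Best is 19.

19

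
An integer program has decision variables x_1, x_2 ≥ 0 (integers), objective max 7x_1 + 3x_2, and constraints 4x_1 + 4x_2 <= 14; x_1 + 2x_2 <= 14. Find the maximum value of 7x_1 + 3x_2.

The continuous relaxation peaks at (3.5, 0) with value 24.50; rounding to a feasible lattice point costs some objective.
(x_1,x_2)=(3,0): 4·3+4·0=12≤14, 1·3+2·0=3≤14, objective 21.
(x_1,x_2)=(2,1): 4·2+4·1=12≤14, 1·2+2·1=4≤14, objective 17.
Maximum is 21 at (x_1,x_2)=(3,0).

21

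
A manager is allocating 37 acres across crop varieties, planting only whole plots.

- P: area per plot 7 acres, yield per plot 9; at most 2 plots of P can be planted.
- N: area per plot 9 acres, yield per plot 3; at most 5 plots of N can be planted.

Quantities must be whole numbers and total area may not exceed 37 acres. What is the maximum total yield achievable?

24

Take 2×P and 2×N: area 32 ≤ 37, yield 2·9 + 2·3 = 24.
P has the best ratio (9/7) and is taken to its limit of 2; remaining capacity is filled optimally with the others.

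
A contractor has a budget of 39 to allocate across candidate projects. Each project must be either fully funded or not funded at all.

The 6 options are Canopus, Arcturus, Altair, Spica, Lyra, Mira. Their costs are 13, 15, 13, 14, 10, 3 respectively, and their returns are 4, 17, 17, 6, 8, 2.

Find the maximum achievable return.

Allowing fractional choices, the relaxed optimum would be about 42.7, but projects are indivisible.
Arcturus + Altair + Mira: cost 15 + 13 + 3 = 31 ≤ 39, return 17 + 17 + 2 = 36.
Arcturus + Altair + Lyra: cost 15 + 13 + 10 = 38 ≤ 39, return 17 + 17 + 8 = 42.
Best is Arcturus, Altair, and Lyra with total return 42.

42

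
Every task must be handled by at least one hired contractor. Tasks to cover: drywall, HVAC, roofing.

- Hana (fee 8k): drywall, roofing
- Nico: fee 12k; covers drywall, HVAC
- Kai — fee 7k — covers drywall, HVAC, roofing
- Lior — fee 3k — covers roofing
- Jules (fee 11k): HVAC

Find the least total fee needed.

7

Kai alone covers drywall, HVAC, roofing — every task.
Total fee: 7.
No cover costs less than 7.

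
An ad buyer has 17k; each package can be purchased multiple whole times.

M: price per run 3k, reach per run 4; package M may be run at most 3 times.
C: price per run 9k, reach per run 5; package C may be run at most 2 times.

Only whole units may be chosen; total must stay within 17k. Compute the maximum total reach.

13

2×M and 1×C: price 15 ≤ 17, reach 2·4 + 1·5 = 13.
3×M: price 9 ≤ 17, reach 3·4 = 12.
Best is 13.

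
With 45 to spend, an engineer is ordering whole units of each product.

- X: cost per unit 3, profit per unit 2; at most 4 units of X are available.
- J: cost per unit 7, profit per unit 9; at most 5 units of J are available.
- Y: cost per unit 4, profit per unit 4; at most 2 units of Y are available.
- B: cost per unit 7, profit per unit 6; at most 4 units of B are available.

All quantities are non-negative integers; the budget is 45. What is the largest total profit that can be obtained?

53

Take 5×J and 2×Y: cost 43 ≤ 45, profit 5·9 + 2·4 = 53.
J has the best ratio (9/7) and is taken to its limit of 5; remaining capacity is filled optimally with the others.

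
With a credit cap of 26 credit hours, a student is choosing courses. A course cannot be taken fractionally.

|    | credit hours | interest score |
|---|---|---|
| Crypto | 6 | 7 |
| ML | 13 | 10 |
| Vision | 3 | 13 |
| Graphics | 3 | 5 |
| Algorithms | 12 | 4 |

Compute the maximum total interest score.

35

Take Crypto, ML, Vision, and Graphics: credit hours 6 + 13 + 3 + 3 = 25 ≤ 26, interest score 7 + 10 + 13 + 5 = 35.
No other feasible combination does better.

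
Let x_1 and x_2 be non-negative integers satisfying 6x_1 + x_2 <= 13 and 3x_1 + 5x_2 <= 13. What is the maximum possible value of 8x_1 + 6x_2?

22

The continuous relaxation peaks at (1.93, 1.44) with value 24.07; rounding to a feasible lattice point costs some objective.
(x_1,x_2)=(2,1): 6·2+1·1=13≤13, 3·2+5·1=11≤13, objective 22.
(x_1,x_2)=(1,2): 6·1+1·2=8≤13, 3·1+5·2=13≤13, objective 20.
(x_1,x_2)=(2,0): 6·2+1·0=12≤13, 3·2+5·0=6≤13, objective 16.
The best lattice point is (2,1), giving 22.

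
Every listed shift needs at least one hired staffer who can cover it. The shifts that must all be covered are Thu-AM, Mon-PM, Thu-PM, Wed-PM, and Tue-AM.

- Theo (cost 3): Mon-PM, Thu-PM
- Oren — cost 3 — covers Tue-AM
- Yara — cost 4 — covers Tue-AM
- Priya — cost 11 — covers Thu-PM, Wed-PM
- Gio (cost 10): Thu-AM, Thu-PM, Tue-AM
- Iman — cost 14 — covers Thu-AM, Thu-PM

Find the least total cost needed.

24

The greedy cost-per-new-shift heuristic would pick Theo, Oren, Gio, and Priya for 27, but a cheaper cover exists.
Choose Theo, Priya, and Gio: together they cover Thu-AM, Mon-PM, Thu-PM, Wed-PM, Tue-AM — every shift.
Total cost: 3 + 11 + 10 = 24.
No cover costs less than 24.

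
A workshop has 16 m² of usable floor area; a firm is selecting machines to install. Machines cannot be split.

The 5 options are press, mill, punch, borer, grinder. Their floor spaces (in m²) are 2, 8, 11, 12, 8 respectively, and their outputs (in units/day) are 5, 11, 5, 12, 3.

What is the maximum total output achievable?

17

mill + grinder: floor space 8 + 8 = 16 ≤ 16, output 11 + 3 = 14.
press + borer: floor space 2 + 12 = 14 ≤ 16, output 5 + 12 = 17.
press + mill: floor space 2 + 8 = 10 ≤ 16, output 5 + 11 = 16.
Best is press and borer with total output 17.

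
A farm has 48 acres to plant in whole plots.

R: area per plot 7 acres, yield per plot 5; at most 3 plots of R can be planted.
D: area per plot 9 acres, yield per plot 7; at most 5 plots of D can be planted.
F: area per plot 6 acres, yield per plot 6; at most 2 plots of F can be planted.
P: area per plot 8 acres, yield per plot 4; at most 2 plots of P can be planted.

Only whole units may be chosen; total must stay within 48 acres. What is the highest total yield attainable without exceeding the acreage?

This is a bounded integer knapsack.
F has the best ratio (6/6); taking only F gives at most 2×6 = 12 (stopped by the supply cap of 2).
Mixing does better — 4×D and 2×F: area 48 ≤ 48, yield 4·7 + 2·6 = 40.

40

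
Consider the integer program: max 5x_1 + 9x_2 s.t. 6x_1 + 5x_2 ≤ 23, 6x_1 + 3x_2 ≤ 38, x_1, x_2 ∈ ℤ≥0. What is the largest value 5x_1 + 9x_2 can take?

36

(x_1,x_2)=(0,4) is feasible, giving 36.
(x_1,x_2)=(1,3) is feasible, giving 32.
Maximum is 36 at (x_1,x_2)=(0,4).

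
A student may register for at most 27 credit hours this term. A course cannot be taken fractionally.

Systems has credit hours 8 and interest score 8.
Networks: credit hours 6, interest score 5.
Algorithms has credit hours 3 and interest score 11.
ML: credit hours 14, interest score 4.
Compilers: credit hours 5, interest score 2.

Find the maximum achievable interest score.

26

Allowing fractional choices, the relaxed optimum would be about 27.4, but courses are indivisible.
Systems + Algorithms + ML: credit hours 8 + 3 + 14 = 25 ≤ 27, interest score 8 + 11 + 4 = 23.
Systems + Networks + Algorithms: credit hours 8 + 6 + 3 = 17 ≤ 27, interest score 8 + 5 + 11 = 24.
Systems + Networks + Algorithms + Compilers: credit hours 8 + 6 + 3 + 5 = 22 ≤ 27, interest score 8 + 5 + 11 + 2 = 26.
Best is Systems, Networks, Algorithms, and Compilers with total interest score 26.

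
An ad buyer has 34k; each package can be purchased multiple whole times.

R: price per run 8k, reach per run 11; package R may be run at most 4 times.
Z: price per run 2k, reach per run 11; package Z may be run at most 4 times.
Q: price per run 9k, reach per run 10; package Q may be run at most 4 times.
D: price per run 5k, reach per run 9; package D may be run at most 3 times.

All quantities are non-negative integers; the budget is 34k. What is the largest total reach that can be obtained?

Z has the best ratio (11/2); taking only Z gives at most 4×11 = 44 (stopped by the supply cap of 4).
Mixing does better — 2×R, 4×Z, and 2×D: price 34 ≤ 34, reach 2·11 + 4·11 + 2·9 = 84.

84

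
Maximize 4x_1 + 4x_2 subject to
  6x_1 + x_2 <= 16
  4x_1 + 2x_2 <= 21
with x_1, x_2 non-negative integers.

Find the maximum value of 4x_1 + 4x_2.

40

(x_1,x_2)=(0,10): 6·0+1·10=10≤16, 4·0+2·10=20≤21, objective 40.
(x_1,x_2)=(0,9): 6·0+1·9=9≤16, 4·0+2·9=18≤21, objective 36.
The best lattice point is (0,10), giving 40.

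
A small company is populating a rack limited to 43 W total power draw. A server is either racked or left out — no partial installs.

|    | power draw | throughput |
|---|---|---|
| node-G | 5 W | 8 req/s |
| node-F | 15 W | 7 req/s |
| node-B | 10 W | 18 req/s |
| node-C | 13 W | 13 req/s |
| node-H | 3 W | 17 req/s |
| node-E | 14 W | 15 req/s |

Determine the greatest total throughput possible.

63

This is an integer program with binary decision variables.
Allowing fractional choices, the relaxed optimum would be about 69.0, but servers are indivisible.
node-G + node-B + node-H + node-E: power draw 5 + 10 + 3 + 14 = 32 ≤ 43, throughput 8 + 18 + 17 + 15 = 58.
node-B + node-C + node-H + node-E: power draw 10 + 13 + 3 + 14 = 40 ≤ 43, throughput 18 + 13 + 17 + 15 = 63.
node-F + node-B + node-H + node-E: power draw 15 + 10 + 3 + 14 = 42 ≤ 43, throughput 7 + 18 + 17 + 15 = 57.
Best is node-B, node-C, node-H, and node-E with total throughput 63.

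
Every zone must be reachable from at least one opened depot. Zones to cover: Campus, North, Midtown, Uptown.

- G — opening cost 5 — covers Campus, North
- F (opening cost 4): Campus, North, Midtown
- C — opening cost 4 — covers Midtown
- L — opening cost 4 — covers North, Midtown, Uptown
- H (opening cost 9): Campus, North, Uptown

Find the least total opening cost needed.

8

This is a weighted set-cover instance.
Choose F and L: together they cover Campus, North, Midtown, Uptown — every zone.
Total opening cost: 4 + 4 = 8.
No cover costs less than 8.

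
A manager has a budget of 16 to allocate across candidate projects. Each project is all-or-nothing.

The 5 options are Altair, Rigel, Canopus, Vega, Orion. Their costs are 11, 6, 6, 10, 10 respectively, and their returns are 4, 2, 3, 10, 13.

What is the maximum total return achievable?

16

Take Canopus and Orion: cost 6 + 10 = 16 ≤ 16, return 3 + 13 = 16.
No other feasible combination does better.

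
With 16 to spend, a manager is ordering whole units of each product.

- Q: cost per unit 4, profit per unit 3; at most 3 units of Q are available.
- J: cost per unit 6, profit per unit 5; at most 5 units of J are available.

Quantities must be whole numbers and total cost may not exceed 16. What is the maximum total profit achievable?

13

Take 1×Q and 2×J: cost 16 ≤ 16, profit 1·3 + 2·5 = 13.
No other integer combination yields more.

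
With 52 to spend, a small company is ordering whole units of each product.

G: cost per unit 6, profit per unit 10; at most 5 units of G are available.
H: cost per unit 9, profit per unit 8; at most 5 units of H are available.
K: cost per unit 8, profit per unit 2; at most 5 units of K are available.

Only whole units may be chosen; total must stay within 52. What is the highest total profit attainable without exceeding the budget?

G has the best ratio (10/6); taking only G gives at most 5×10 = 50 (stopped by the supply cap of 5).
Mixing does better — 5×G and 2×H: cost 48 ≤ 52, profit 5·10 + 2·8 = 66.

66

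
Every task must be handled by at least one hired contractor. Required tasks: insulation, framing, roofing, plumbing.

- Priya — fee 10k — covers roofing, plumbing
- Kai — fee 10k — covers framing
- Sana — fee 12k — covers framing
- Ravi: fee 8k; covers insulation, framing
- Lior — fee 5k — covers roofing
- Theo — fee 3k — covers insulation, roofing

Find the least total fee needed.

18

This is an integer covering problem.
The greedy cost-per-new-task heuristic would pick Theo, Ravi, and Priya for 21, but a cheaper cover exists.
Choose Priya and Ravi: together they cover insulation, framing, roofing, plumbing — every task.
Total fee: 10 + 8 = 18.
No cover costs less than 18.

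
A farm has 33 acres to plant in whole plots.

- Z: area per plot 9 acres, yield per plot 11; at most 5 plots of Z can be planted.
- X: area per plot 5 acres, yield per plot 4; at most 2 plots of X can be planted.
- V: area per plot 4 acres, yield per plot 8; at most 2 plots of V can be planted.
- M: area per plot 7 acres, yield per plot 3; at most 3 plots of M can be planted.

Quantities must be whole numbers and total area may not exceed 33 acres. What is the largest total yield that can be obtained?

42

2×Z, 2×V, and 1×M: area 33 ≤ 33, yield 2·11 + 2·8 + 1·3 = 41.
2×Z, 1×X, and 2×V: area 31 ≤ 33, yield 2·11 + 1·4 + 2·8 = 42.
Best is 42.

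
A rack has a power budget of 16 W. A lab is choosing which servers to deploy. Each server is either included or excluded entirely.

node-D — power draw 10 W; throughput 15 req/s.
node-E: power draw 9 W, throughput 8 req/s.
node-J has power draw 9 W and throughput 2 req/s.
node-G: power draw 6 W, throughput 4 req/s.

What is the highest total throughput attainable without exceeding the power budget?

Treat it as a binary knapsack problem.
Take node-D and node-G: power draw 10 + 6 = 16 ≤ 16, throughput 15 + 4 = 19.
No other feasible combination does better.

19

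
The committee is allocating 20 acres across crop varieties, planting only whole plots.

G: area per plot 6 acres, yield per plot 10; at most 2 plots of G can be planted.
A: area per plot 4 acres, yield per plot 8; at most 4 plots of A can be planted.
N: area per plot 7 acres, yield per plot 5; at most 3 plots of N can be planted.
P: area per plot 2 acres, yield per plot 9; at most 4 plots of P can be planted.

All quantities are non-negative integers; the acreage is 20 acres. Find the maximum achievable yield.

60

This is a bounded integer knapsack.
2×G and 4×P: area 20 ≤ 20, yield 2·10 + 4·9 = 56.
3×A and 4×P: area 20 ≤ 20, yield 3·8 + 4·9 = 60.
Best is 60.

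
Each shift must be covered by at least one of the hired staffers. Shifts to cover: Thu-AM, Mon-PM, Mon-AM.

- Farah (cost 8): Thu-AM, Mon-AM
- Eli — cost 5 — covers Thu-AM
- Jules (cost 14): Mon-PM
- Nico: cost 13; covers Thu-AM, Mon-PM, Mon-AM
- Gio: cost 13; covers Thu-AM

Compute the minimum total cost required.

13

The greedy cost-per-new-shift heuristic would pick Farah and Nico for 21, but a cheaper cover exists.
Nico alone covers Thu-AM, Mon-PM, Mon-AM — every shift.
Total cost: 13.
No cover costs less than 13.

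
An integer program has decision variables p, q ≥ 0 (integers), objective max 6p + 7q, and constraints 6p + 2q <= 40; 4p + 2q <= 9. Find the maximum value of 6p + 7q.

28

The continuous relaxation peaks at (0, 4.5) with value 31.50; rounding to a feasible lattice point costs some objective.
(p,q)=(0,4) is feasible, giving 28.
(p,q)=(0,3) is feasible, giving 21.
The best lattice point is (0,4), giving 28.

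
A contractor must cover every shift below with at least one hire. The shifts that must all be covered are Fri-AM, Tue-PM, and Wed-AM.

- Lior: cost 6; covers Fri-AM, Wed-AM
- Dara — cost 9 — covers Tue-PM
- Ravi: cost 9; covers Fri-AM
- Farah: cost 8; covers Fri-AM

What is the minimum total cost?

15

Choose Lior and Dara: together they cover Fri-AM, Tue-PM, Wed-AM — every shift.
Total cost: 6 + 9 = 15.
No cover costs less than 15.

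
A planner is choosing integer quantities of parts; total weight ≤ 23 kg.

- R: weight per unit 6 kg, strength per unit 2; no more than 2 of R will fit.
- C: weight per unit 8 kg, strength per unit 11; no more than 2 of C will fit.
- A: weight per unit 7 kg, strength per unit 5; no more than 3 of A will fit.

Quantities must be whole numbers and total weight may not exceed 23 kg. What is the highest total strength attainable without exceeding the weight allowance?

C has the best ratio (11/8); taking only C gives at most 2×11 = 22 (stopped by the weight limit).
Mixing does better — 2×C and 1×A: weight 23 ≤ 23, strength 2·11 + 1·5 = 27.

27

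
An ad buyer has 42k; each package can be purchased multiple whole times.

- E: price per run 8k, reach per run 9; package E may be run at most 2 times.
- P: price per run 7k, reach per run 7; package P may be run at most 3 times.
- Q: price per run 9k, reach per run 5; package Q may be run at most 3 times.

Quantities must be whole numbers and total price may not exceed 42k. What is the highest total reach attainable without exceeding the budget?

39

Take 2×E and 3×P: price 37 ≤ 42, reach 2·9 + 3·7 = 39.
E has the best ratio (9/8) and is taken to its limit of 2; remaining capacity is filled optimally with the others.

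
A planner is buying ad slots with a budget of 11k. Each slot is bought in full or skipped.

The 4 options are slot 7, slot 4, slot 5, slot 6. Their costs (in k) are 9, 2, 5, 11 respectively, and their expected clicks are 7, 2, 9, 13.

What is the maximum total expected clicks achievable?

Take slot 6: cost 11 ≤ 11, expected clicks 13.
No other feasible combination does better.

13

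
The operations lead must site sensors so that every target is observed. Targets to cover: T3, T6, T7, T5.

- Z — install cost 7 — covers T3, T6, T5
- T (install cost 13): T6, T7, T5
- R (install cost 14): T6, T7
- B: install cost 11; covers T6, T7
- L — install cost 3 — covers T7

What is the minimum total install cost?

10

Choose Z and L: together they cover T3, T6, T7, T5 — every target.
Total install cost: 7 + 3 = 10.
No cover costs less than 10.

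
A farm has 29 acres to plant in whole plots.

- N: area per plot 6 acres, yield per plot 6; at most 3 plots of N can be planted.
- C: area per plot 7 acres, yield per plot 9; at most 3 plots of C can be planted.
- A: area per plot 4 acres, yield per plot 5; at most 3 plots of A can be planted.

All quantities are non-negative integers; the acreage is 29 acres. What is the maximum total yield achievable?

This is a bounded integer knapsack.
3×C and 2×A: area 29 ≤ 29, yield 3·9 + 2·5 = 37.
1×N, 2×C, and 2×A: area 28 ≤ 29, yield 1·6 + 2·9 + 2·5 = 34.
Best is 37.

37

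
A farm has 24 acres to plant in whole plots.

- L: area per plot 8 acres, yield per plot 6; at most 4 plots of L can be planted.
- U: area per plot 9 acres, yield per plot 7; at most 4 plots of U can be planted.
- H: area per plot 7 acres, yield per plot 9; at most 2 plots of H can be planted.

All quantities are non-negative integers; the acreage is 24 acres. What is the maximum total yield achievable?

H has the best ratio (9/7); taking only H gives at most 2×9 = 18 (stopped by the supply cap of 2).
Mixing does better — 1×U and 2×H: area 23 ≤ 24, yield 1·7 + 2·9 = 25.

25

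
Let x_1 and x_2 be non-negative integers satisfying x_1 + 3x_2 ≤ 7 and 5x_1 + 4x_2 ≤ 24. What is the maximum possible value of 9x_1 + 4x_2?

40

(x_1,x_2)=(4,1): 1·4+3·1=7≤7, 5·4+4·1=24≤24, objective 40.
(x_1,x_2)=(4,0): 1·4+3·0=4≤7, 5·4+4·0=20≤24, objective 36.
(x_1,x_2)=(3,1): 1·3+3·1=6≤7, 5·3+4·1=19≤24, objective 31.
(x_1,x_2)=(3,0): 1·3+3·0=3≤7, 5·3+4·0=15≤24, objective 27.
The best lattice point is (4,1), giving 40.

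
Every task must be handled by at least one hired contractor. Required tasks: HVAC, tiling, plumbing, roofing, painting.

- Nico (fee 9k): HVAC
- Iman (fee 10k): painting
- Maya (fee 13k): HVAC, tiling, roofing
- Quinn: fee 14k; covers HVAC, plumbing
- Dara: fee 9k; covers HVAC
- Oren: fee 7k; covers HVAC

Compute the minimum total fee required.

Choose Iman, Maya, and Quinn: together they cover HVAC, tiling, plumbing, roofing, painting — every task.
Total fee: 10 + 13 + 14 = 37.
No cover costs less than 37.

37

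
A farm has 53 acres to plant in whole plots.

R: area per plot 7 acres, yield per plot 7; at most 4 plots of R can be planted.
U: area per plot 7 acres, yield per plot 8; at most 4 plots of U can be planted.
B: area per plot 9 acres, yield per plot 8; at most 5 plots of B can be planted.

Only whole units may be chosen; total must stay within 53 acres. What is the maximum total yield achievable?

55

Take 1×R, 4×U, and 2×B: area 53 ≤ 53, yield 1·7 + 4·8 + 2·8 = 55.
U has the best ratio (8/7) and is taken to its limit of 4; remaining capacity is filled optimally with the others.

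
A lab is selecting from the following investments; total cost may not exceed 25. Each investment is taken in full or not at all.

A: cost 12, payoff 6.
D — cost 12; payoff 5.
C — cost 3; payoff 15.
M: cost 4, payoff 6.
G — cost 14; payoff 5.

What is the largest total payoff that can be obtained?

Take A, C, and M: cost 12 + 3 + 4 = 19 ≤ 25, payoff 6 + 15 + 6 = 27.
No other feasible combination does better.

27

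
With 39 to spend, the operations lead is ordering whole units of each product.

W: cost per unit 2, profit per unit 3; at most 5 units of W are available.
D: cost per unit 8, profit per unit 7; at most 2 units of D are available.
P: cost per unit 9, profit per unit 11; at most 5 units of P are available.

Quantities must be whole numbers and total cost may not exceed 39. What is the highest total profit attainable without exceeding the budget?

48

W has the best ratio (3/2); taking only W gives at most 5×3 = 15 (stopped by the supply cap of 5).
Mixing does better — 5×W and 3×P: cost 37 ≤ 39, profit 5·3 + 3·11 = 48.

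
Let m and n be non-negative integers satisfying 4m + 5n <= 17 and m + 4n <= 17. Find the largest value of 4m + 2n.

16

Relaxing integrality, the LP optimum is 17.00 at (m,n) = (4.25, 0), which is not an integer point.
(m,n)=(4,0): 4·4+5·0=16≤17, 1·4+4·0=4≤17, objective 16.
(m,n)=(3,1): 4·3+5·1=17≤17, 1·3+4·1=7≤17, objective 14.
(m,n)=(3,0): 4·3+5·0=12≤17, 1·3+4·0=3≤17, objective 12.
Maximum is 16 at (m,n)=(4,0).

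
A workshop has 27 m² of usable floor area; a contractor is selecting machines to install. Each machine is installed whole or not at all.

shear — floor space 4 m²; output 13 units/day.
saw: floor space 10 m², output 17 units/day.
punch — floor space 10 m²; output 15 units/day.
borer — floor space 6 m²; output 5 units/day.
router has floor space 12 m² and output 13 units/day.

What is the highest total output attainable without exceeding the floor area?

45

Allowing fractional choices, the relaxed optimum would be about 48.2, but machines are indivisible.
shear + saw + punch: floor space 4 + 10 + 10 = 24 ≤ 27, output 13 + 17 + 15 = 45.
shear + saw + router: floor space 4 + 10 + 12 = 26 ≤ 27, output 13 + 17 + 13 = 43.
Best is shear, saw, and punch with total output 45.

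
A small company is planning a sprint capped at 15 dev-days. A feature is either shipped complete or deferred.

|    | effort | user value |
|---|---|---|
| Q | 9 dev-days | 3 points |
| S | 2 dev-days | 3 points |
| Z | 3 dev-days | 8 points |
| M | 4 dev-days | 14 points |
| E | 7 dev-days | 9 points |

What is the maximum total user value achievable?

This is a 0-1 knapsack instance.
Allowing fractional choices, the relaxed optimum would be about 32.7, but features are indivisible.
Z + M + E: effort 3 + 4 + 7 = 14 ≤ 15, user value 8 + 14 + 9 = 31.
S + M + E: effort 2 + 4 + 7 = 13 ≤ 15, user value 3 + 14 + 9 = 26.
S + Z + M: effort 2 + 3 + 4 = 9 ≤ 15, user value 3 + 8 + 14 = 25.
Best is Z, M, and E with total user value 31.

31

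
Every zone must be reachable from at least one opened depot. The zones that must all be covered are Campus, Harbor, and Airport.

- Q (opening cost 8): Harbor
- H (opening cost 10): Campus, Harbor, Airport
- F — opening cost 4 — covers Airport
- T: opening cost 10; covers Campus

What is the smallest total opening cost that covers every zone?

H alone covers Campus, Harbor, Airport — every zone.
Total opening cost: 10.
No cover costs less than 10.

10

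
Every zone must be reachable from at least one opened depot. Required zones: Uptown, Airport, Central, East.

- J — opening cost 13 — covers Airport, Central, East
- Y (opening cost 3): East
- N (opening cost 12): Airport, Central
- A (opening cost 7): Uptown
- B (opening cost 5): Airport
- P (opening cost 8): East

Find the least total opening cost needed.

20

The greedy cost-per-new-zone heuristic would pick Y, B, A, and N for 27, but a cheaper cover exists.
Choose J and A: together they cover Uptown, Airport, Central, East — every zone.
Total opening cost: 13 + 7 = 20.
No cover costs less than 20.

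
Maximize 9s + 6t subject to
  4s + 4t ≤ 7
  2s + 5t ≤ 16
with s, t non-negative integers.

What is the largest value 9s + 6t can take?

Relaxing integrality, the LP optimum is 15.75 at (s,t) = (1.75, 0), which is not an integer point.
(s,t)=(1,0): 4·1+4·0=4≤7, 2·1+5·0=2≤16, objective 9.
(s,t)=(0,1): 4·0+4·1=4≤7, 2·0+5·1=5≤16, objective 6.
(s,t)=(0,0): 4·0+4·0=0≤7, 2·0+5·0=0≤16, objective 0.
No feasible integer point exceeds 9.

9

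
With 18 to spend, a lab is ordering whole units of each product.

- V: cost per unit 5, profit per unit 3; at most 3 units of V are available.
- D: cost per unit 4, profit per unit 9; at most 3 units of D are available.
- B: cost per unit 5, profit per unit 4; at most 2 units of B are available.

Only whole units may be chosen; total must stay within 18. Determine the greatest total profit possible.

1×V and 3×D: cost 17 ≤ 18, profit 1·3 + 3·9 = 30.
3×D and 1×B: cost 17 ≤ 18, profit 3·9 + 1·4 = 31.
Best is 31.

31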